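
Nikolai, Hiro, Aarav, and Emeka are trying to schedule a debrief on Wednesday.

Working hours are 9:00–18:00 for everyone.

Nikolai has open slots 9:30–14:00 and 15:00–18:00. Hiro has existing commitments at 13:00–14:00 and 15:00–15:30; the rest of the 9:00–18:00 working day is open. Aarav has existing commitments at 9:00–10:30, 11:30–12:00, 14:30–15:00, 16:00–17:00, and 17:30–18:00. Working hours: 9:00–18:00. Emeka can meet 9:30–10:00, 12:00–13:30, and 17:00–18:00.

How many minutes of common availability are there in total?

90 minutes

Hiro free within 09:00–18:00: 09:00–13:00, 14:00–15:00, 15:30–18:00.
Aarav free within 09:00–18:00: 10:30–11:30, 12:00–14:30, 15:00–16:00, 17:00–17:30.
Nikolai ∩ Hiro: 09:30–13:00, 15:30–18:00.
Nikolai ∩ Hiro ∩ Aarav: 10:30–11:30, 12:00–13:00, 15:30–16:00, 17:00–17:30.
Nikolai ∩ Hiro ∩ Aarav ∩ Emeka: 12:00–13:00, 17:00–17:30.
Total common minutes: 60 + 30 = 90.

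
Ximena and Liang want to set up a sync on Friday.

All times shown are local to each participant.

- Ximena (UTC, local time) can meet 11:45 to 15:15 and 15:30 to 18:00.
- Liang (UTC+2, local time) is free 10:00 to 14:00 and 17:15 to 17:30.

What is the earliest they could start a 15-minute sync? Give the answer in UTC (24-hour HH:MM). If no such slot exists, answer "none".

Ximena → UTC: 11:45–15:15, 15:30–18:00.
Liang → UTC: 08:00–12:00, 15:15–15:30.
Ximena ∩ Liang: 11:45–12:00.
Windows ≥ 15 min: 11:45–12:00.
Earliest such window starts at 11:45.

11:45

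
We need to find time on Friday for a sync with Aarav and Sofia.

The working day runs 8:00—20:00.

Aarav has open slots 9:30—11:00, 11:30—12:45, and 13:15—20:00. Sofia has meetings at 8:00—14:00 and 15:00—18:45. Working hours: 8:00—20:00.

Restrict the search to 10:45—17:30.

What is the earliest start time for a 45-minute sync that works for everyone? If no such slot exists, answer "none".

14:00

Sofia free within 08:00–20:00: 14:00–15:00, 18:45–20:00.
Aarav ∩ Sofia: 14:00–15:00, 18:45–20:00.
Restricted to 10:45–17:30: 14:00–15:00.
Windows ≥ 45 min: 14:00–15:00.
Earliest such window starts at 14:00.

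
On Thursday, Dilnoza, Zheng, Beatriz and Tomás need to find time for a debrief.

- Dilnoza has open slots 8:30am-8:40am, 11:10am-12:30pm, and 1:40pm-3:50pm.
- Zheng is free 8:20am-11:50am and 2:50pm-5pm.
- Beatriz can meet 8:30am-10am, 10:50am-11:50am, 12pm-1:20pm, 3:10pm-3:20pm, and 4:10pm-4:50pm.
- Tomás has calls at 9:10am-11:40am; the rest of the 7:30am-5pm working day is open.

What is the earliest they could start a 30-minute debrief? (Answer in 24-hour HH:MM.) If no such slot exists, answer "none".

none

Tomás free within 07:30–17:00: 07:30–09:10, 11:40–17:00.
Dilnoza ∩ Zheng: 08:30–08:40, 11:10–11:50, 14:50–15:50.
Dilnoza ∩ Zheng ∩ Beatriz: 08:30–08:40, 11:10–11:50, 15:10–15:20.
Dilnoza ∩ Zheng ∩ Beatriz ∩ Tomás: 08:30–08:40, 11:40–11:50, 15:10–15:20.
Windows ≥ 30 min: (none).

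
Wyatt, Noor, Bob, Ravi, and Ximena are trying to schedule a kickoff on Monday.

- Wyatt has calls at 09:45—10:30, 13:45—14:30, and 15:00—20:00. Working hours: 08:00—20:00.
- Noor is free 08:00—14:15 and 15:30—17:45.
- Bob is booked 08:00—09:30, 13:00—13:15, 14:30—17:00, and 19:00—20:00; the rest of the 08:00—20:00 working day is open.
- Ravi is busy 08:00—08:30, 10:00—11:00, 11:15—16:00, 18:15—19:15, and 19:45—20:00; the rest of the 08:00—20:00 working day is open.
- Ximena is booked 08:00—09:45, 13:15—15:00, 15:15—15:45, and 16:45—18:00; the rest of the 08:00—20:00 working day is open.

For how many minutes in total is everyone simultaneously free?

Wyatt free within 08:00–20:00: 08:00–09:45, 10:30–13:45, 14:30–15:00.
Bob free within 08:00–20:00: 09:30–13:00, 13:15–14:30, 17:00–19:00.
Ravi free within 08:00–20:00: 08:30–10:00, 11:00–11:15, 16:00–18:15, 19:15–19:45.
Ximena free within 08:00–20:00: 09:45–13:15, 15:00–15:15, 15:45–16:45, 18:00–20:00.
Wyatt ∩ Noor: 08:00–09:45, 10:30–13:45.
Wyatt ∩ Noor ∩ Bob: 09:30–09:45, 10:30–13:00, 13:15–13:45.
Wyatt ∩ Noor ∩ Bob ∩ Ravi: 09:30–09:45, 11:00–11:15.
Wyatt ∩ Noor ∩ Bob ∩ Ravi ∩ Ximena: 11:00–11:15.
Total common minutes: 15.

15 minutes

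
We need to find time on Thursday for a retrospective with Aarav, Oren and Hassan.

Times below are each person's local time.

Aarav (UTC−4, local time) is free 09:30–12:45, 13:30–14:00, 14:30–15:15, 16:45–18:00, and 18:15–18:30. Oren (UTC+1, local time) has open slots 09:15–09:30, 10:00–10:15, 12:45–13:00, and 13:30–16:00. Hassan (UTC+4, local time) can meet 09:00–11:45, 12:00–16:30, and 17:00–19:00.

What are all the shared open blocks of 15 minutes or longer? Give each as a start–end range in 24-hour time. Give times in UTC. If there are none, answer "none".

13:30–15:00

Aarav → UTC: 13:30–16:45, 17:30–18:00, 18:30–19:15, 20:45–22:00, 22:15–22:30.
Oren → UTC: 08:15–08:30, 09:00–09:15, 11:45–12:00, 12:30–15:00.
Hassan → UTC: 05:00–07:45, 08:00–12:30, 13:00–15:00.
Aarav ∩ Oren: 13:30–15:00.
Aarav ∩ Oren ∩ Hassan: 13:30–15:00.
Windows ≥ 15 min: 13:30–15:00.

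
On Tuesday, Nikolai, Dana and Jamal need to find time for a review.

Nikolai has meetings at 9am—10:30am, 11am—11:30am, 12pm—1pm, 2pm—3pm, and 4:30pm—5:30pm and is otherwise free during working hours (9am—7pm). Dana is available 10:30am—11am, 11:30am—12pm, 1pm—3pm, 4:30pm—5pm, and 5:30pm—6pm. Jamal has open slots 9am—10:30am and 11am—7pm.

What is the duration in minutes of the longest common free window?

60 minutes

Nikolai free within 09:00–19:00: 10:30–11:00, 11:30–12:00, 13:00–14:00, 15:00–16:30, 17:30–19:00.
Nikolai ∩ Dana: 10:30–11:00, 11:30–12:00, 13:00–14:00, 17:30–18:00.
Nikolai ∩ Dana ∩ Jamal: 11:30–12:00, 13:00–14:00, 17:30–18:00.
Common window lengths: 30, 60, 30 min; longest is 60.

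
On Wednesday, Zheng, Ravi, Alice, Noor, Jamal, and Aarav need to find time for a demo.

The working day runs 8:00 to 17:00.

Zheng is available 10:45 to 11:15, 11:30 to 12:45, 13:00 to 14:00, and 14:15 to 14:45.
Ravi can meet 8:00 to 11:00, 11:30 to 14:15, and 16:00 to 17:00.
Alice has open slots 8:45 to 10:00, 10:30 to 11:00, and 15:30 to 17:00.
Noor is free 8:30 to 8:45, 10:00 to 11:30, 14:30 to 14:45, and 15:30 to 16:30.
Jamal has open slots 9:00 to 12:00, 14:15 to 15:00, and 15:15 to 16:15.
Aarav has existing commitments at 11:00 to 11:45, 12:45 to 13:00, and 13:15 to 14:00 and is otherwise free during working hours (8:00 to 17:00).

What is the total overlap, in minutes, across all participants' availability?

15 minutes

Aarav free within 08:00–17:00: 08:00–11:00, 11:45–12:45, 13:00–13:15, 14:00–17:00.
Zheng ∩ Ravi: 10:45–11:00, 11:30–12:45, 13:00–14:00.
Zheng ∩ Ravi ∩ Alice: 10:45–11:00.
Zheng ∩ Ravi ∩ Alice ∩ Noor: 10:45–11:00.
Zheng ∩ Ravi ∩ Alice ∩ Noor ∩ Jamal: 10:45–11:00.
Zheng ∩ Ravi ∩ Alice ∩ Noor ∩ Jamal ∩ Aarav: 10:45–11:00.
Total common minutes: 15.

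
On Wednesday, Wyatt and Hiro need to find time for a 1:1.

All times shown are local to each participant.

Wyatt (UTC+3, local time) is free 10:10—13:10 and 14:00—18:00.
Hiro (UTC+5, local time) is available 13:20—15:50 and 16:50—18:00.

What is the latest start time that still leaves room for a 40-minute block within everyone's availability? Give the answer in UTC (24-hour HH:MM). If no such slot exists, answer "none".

12:20

Wyatt → UTC: 07:10–10:10, 11:00–15:00.
Hiro → UTC: 08:20–10:50, 11:50–13:00.
Wyatt ∩ Hiro: 08:20–10:10, 11:50–13:00.
Windows ≥ 40 min: 08:20–10:10, 11:50–13:00.
Latest start in the last window 11:50–13:00 is 13:00 − 40 min = 12:20.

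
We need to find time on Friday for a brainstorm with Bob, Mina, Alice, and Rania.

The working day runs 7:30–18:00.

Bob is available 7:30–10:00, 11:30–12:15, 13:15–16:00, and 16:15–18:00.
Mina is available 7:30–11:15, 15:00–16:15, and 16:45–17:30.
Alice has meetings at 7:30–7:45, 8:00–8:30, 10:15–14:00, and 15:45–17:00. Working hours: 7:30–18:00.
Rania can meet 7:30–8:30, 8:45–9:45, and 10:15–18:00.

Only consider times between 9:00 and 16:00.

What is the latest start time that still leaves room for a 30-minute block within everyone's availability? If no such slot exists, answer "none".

15:15

Alice free within 07:30–18:00: 07:45–08:00, 08:30–10:15, 14:00–15:45, 17:00–18:00.
Bob ∩ Mina: 07:30–10:00, 15:00–16:00, 16:45–17:30.
Bob ∩ Mina ∩ Alice: 07:45–08:00, 08:30–10:00, 15:00–15:45, 17:00–17:30.
Bob ∩ Mina ∩ Alice ∩ Rania: 07:45–08:00, 08:45–09:45, 15:00–15:45, 17:00–17:30.
Restricted to 09:00–16:00: 09:00–09:45, 15:00–15:45.
Windows ≥ 30 min: 09:00–09:45, 15:00–15:45.
Latest start in the last window 15:00–15:45 is 15:45 − 30 min = 15:15.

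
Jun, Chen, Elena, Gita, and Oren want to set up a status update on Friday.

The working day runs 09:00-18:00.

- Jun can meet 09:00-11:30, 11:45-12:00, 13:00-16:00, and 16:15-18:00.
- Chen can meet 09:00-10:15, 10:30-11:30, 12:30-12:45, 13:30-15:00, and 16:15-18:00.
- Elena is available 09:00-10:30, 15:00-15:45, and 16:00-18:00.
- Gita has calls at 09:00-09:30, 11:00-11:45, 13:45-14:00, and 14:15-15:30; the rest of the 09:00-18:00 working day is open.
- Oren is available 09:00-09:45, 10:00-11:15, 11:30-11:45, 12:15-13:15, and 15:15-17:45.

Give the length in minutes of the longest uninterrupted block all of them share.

Gita free within 09:00–18:00: 09:30–11:00, 11:45–13:45, 14:00–14:15, 15:30–18:00.
Jun ∩ Chen: 09:00–10:15, 10:30–11:30, 13:30–15:00, 16:15–18:00.
Jun ∩ Chen ∩ Elena: 09:00–10:15, 16:15–18:00.
Jun ∩ Chen ∩ Elena ∩ Gita: 09:30–10:15, 16:15–18:00.
Jun ∩ Chen ∩ Elena ∩ Gita ∩ Oren: 09:30–09:45, 10:00–10:15, 16:15–17:45.
Common window lengths: 15, 15, 90 min; longest is 90.

90 minutes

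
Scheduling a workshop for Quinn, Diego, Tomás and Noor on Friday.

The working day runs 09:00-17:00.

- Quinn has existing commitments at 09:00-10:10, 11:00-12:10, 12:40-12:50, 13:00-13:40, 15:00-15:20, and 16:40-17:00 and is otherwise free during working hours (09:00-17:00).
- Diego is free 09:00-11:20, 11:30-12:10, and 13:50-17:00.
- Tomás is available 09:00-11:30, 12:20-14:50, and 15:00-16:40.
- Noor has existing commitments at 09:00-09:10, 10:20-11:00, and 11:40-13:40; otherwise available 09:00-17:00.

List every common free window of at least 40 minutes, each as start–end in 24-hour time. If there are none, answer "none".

13:50–14:50, 15:20–16:40

Quinn free within 09:00–17:00: 10:10–11:00, 12:10–12:40, 12:50–13:00, 13:40–15:00, 15:20–16:40.
Noor free within 09:00–17:00: 09:10–10:20, 11:00–11:40, 13:40–17:00.
Quinn ∩ Diego: 10:10–11:00, 13:50–15:00, 15:20–16:40.
Quinn ∩ Diego ∩ Tomás: 10:10–11:00, 13:50–14:50, 15:20–16:40.
Quinn ∩ Diego ∩ Tomás ∩ Noor: 10:10–10:20, 13:50–14:50, 15:20–16:40.
Windows ≥ 40 min: 13:50–14:50, 15:20–16:40.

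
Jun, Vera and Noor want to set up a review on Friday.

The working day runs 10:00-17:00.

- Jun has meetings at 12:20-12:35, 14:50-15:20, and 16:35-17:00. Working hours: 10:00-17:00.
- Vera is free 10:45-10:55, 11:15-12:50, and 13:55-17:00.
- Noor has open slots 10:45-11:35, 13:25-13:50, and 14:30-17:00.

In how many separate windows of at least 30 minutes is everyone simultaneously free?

1

Jun free within 10:00–17:00: 10:00–12:20, 12:35–14:50, 15:20–16:35.
Jun ∩ Vera: 10:45–10:55, 11:15–12:20, 12:35–12:50, 13:55–14:50, 15:20–16:35.
Jun ∩ Vera ∩ Noor: 10:45–10:55, 11:15–11:35, 14:30–14:50, 15:20–16:35.
Windows ≥ 30 min: 15:20–16:35.
That's 1 window.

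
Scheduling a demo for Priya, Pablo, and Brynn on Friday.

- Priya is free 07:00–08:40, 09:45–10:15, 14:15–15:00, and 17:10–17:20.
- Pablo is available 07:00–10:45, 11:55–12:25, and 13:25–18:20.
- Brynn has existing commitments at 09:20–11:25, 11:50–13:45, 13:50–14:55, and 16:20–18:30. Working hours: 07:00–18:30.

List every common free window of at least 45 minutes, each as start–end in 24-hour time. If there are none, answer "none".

07:00–08:40

Brynn free within 07:00–18:30: 07:00–09:20, 11:25–11:50, 13:45–13:50, 14:55–16:20.
Priya ∩ Pablo: 07:00–08:40, 09:45–10:15, 14:15–15:00, 17:10–17:20.
Priya ∩ Pablo ∩ Brynn: 07:00–08:40, 14:55–15:00.
Windows ≥ 45 min: 07:00–08:40.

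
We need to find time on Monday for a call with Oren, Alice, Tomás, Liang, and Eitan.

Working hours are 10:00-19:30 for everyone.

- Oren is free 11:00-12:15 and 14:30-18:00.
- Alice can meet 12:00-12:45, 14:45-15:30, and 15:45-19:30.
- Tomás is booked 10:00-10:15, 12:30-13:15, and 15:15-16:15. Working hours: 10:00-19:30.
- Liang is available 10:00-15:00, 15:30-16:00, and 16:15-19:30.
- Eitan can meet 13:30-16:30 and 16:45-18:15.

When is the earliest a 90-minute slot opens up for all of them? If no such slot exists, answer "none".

Tomás free within 10:00–19:30: 10:15–12:30, 13:15–15:15, 16:15–19:30.
Oren ∩ Alice: 12:00–12:15, 14:45–15:30, 15:45–18:00.
Oren ∩ Alice ∩ Tomás: 12:00–12:15, 14:45–15:15, 16:15–18:00.
Oren ∩ Alice ∩ Tomás ∩ Liang: 12:00–12:15, 14:45–15:00, 16:15–18:00.
Oren ∩ Alice ∩ Tomás ∩ Liang ∩ Eitan: 14:45–15:00, 16:15–16:30, 16:45–18:00.
Windows ≥ 90 min: (none).

none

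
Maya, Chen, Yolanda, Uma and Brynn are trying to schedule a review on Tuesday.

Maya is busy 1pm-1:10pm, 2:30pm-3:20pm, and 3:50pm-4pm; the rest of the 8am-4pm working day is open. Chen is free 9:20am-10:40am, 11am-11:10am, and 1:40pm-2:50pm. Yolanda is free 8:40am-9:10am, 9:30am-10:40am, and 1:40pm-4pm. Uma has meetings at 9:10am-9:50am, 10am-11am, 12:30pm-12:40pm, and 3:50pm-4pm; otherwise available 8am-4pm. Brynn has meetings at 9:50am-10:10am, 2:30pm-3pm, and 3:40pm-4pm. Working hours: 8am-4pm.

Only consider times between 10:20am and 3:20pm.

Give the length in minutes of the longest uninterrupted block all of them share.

Maya free within 08:00–16:00: 08:00–13:00, 13:10–14:30, 15:20–15:50.
Uma free within 08:00–16:00: 08:00–09:10, 09:50–10:00, 11:00–12:30, 12:40–15:50.
Brynn free within 08:00–16:00: 08:00–09:50, 10:10–14:30, 15:00–15:40.
Maya ∩ Chen: 09:20–10:40, 11:00–11:10, 13:40–14:30.
Maya ∩ Chen ∩ Yolanda: 09:30–10:40, 13:40–14:30.
Maya ∩ Chen ∩ Yolanda ∩ Uma: 09:50–10:00, 13:40–14:30.
Maya ∩ Chen ∩ Yolanda ∩ Uma ∩ Brynn: 13:40–14:30.
Restricted to 10:20–15:20: 13:40–14:30.
Single common window of 50 minutes.

50 minutes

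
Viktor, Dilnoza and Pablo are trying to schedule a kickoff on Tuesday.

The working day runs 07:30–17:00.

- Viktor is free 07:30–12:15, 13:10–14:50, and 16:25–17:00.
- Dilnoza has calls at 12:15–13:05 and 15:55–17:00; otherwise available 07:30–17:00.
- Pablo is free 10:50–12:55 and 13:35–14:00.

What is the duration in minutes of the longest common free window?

85 minutes

Dilnoza free within 07:30–17:00: 07:30–12:15, 13:05–15:55.
Viktor ∩ Dilnoza: 07:30–12:15, 13:10–14:50.
Viktor ∩ Dilnoza ∩ Pablo: 10:50–12:15, 13:35–14:00.
Common window lengths: 85, 25 min; longest is 85.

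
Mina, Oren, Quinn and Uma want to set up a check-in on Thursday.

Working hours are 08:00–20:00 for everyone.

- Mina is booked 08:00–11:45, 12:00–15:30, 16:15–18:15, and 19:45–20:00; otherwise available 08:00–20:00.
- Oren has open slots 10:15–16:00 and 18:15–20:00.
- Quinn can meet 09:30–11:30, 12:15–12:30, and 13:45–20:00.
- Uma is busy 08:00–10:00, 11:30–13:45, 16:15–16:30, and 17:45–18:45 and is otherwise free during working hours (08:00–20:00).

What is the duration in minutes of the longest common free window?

60 minutes

Mina free within 08:00–20:00: 11:45–12:00, 15:30–16:15, 18:15–19:45.
Uma free within 08:00–20:00: 10:00–11:30, 13:45–16:15, 16:30–17:45, 18:45–20:00.
Mina ∩ Oren: 11:45–12:00, 15:30–16:00, 18:15–19:45.
Mina ∩ Oren ∩ Quinn: 15:30–16:00, 18:15–19:45.
Mina ∩ Oren ∩ Quinn ∩ Uma: 15:30–16:00, 18:45–19:45.
Common window lengths: 30, 60 min; longest is 60.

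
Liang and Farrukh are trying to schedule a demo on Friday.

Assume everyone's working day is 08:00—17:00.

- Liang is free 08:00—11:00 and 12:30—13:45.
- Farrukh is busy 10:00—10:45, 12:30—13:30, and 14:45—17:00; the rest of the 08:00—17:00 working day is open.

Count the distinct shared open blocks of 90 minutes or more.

1

Farrukh free within 08:00–17:00: 08:00–10:00, 10:45–12:30, 13:30–14:45.
Liang ∩ Farrukh: 08:00–10:00, 10:45–11:00, 13:30–13:45.
Windows ≥ 90 min: 08:00–10:00.
That's 1 window.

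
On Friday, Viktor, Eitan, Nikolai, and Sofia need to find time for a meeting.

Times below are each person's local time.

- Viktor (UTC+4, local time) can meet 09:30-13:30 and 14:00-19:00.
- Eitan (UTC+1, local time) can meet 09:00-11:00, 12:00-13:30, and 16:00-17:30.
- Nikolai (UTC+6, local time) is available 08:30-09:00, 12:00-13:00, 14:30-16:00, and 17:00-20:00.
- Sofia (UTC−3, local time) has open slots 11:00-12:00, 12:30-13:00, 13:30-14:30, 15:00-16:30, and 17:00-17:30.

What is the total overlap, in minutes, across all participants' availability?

Viktor → UTC: 05:30–09:30, 10:00–15:00.
Eitan → UTC: 08:00–10:00, 11:00–12:30, 15:00–16:30.
Nikolai → UTC: 02:30–03:00, 06:00–07:00, 08:30–10:00, 11:00–14:00.
Sofia → UTC: 14:00–15:00, 15:30–16:00, 16:30–17:30, 18:00–19:30, 20:00–20:30.
Viktor ∩ Eitan: 08:00–09:30, 11:00–12:30.
Viktor ∩ Eitan ∩ Nikolai: 08:30–09:30, 11:00–12:30.
Viktor ∩ Eitan ∩ Nikolai ∩ Sofia: (none).
Total common minutes: 0.

0 minutes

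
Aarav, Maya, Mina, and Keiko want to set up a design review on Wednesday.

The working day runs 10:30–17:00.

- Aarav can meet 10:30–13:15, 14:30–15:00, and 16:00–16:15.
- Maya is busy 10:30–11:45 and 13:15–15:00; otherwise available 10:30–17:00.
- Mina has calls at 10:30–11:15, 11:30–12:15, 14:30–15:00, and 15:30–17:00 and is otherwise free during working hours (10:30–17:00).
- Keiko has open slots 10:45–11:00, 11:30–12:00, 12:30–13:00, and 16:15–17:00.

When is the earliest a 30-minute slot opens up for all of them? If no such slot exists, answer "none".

12:30

Maya free within 10:30–17:00: 11:45–13:15, 15:00–17:00.
Mina free within 10:30–17:00: 11:15–11:30, 12:15–14:30, 15:00–15:30.
Aarav ∩ Maya: 11:45–13:15, 16:00–16:15.
Aarav ∩ Maya ∩ Mina: 12:15–13:15.
Aarav ∩ Maya ∩ Mina ∩ Keiko: 12:30–13:00.
Windows ≥ 30 min: 12:30–13:00.
Earliest such window starts at 12:30.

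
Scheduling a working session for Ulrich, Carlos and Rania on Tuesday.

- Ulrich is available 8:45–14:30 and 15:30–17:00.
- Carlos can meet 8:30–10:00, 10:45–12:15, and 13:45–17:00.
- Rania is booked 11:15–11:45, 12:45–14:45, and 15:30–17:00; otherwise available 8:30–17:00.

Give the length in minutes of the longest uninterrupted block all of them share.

Rania free within 08:30–17:00: 08:30–11:15, 11:45–12:45, 14:45–15:30.
Ulrich ∩ Carlos: 08:45–10:00, 10:45–12:15, 13:45–14:30, 15:30–17:00.
Ulrich ∩ Carlos ∩ Rania: 08:45–10:00, 10:45–11:15, 11:45–12:15.
Common window lengths: 75, 30, 30 min; longest is 75.

75 minutes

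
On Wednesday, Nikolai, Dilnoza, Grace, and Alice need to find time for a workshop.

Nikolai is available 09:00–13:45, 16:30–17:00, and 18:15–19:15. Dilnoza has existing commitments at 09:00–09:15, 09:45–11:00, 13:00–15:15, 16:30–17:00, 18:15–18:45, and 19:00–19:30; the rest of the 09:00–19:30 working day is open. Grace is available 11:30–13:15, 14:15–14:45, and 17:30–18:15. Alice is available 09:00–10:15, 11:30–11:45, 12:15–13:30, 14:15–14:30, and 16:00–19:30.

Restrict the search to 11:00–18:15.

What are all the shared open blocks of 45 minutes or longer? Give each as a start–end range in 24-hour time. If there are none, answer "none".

12:15–13:00

Dilnoza free within 09:00–19:30: 09:15–09:45, 11:00–13:00, 15:15–16:30, 17:00–18:15, 18:45–19:00.
Nikolai ∩ Dilnoza: 09:15–09:45, 11:00–13:00, 18:45–19:00.
Nikolai ∩ Dilnoza ∩ Grace: 11:30–13:00.
Nikolai ∩ Dilnoza ∩ Grace ∩ Alice: 11:30–11:45, 12:15–13:00.
Restricted to 11:00–18:15: 11:30–11:45, 12:15–13:00.
Windows ≥ 45 min: 12:15–13:00.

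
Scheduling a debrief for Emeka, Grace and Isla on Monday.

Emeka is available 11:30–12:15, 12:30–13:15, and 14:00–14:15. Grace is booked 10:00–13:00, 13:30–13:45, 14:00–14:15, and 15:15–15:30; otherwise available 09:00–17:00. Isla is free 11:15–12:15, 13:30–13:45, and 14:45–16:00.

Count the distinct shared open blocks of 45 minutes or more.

0

Grace free within 09:00–17:00: 09:00–10:00, 13:00–13:30, 13:45–14:00, 14:15–15:15, 15:30–17:00.
Emeka ∩ Grace: 13:00–13:15.
Emeka ∩ Grace ∩ Isla: (none).
Windows ≥ 45 min: (none).
That's 0 windows.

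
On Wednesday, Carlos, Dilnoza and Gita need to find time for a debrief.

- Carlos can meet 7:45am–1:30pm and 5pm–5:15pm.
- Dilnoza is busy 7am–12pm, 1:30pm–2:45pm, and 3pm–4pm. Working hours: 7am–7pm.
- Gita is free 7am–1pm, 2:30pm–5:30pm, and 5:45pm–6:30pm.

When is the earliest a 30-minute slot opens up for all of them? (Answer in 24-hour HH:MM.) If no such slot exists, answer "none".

Dilnoza free within 07:00–19:00: 12:00–13:30, 14:45–15:00, 16:00–19:00.
Carlos ∩ Dilnoza: 12:00–13:30, 17:00–17:15.
Carlos ∩ Dilnoza ∩ Gita: 12:00–13:00, 17:00–17:15.
Windows ≥ 30 min: 12:00–13:00.
Earliest such window starts at 12:00.

12:00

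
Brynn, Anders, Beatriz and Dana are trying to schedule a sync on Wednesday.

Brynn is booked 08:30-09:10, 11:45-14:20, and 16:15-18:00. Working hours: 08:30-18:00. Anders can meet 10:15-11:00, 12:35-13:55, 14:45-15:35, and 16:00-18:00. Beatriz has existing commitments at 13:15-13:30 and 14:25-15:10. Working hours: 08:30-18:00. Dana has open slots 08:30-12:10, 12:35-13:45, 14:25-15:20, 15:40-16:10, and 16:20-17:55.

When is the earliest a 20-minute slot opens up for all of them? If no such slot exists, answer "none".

10:15

Brynn free within 08:30–18:00: 09:10–11:45, 14:20–16:15.
Beatriz free within 08:30–18:00: 08:30–13:15, 13:30–14:25, 15:10–18:00.
Brynn ∩ Anders: 10:15–11:00, 14:45–15:35, 16:00–16:15.
Brynn ∩ Anders ∩ Beatriz: 10:15–11:00, 15:10–15:35, 16:00–16:15.
Brynn ∩ Anders ∩ Beatriz ∩ Dana: 10:15–11:00, 15:10–15:20, 16:00–16:10.
Windows ≥ 20 min: 10:15–11:00.
Earliest such window starts at 10:15.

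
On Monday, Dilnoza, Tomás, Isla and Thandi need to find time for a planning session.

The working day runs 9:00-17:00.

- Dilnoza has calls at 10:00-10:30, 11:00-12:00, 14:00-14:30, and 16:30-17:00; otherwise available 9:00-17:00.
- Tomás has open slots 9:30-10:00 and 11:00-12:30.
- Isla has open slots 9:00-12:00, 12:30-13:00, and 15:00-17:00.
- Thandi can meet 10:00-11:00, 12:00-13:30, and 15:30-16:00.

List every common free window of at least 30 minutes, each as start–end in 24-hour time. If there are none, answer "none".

Dilnoza free within 09:00–17:00: 09:00–10:00, 10:30–11:00, 12:00–14:00, 14:30–16:30.
Dilnoza ∩ Tomás: 09:30–10:00, 12:00–12:30.
Dilnoza ∩ Tomás ∩ Isla: 09:30–10:00.
Dilnoza ∩ Tomás ∩ Isla ∩ Thandi: (none).
Windows ≥ 30 min: (none).

none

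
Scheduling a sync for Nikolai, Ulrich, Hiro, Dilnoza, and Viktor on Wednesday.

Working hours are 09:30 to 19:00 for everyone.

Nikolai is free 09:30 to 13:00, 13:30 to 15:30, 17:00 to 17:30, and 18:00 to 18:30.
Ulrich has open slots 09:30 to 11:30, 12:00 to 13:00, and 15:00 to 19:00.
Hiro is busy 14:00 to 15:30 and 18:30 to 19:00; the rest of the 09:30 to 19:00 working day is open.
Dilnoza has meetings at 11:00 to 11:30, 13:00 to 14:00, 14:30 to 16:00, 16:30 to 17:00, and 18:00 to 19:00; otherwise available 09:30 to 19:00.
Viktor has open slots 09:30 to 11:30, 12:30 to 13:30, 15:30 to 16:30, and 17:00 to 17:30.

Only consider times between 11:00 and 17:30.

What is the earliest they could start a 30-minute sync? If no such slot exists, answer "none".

Hiro free within 09:30–19:00: 09:30–14:00, 15:30–18:30.
Dilnoza free within 09:30–19:00: 09:30–11:00, 11:30–13:00, 14:00–14:30, 16:00–16:30, 17:00–18:00.
Nikolai ∩ Ulrich: 09:30–11:30, 12:00–13:00, 15:00–15:30, 17:00–17:30, 18:00–18:30.
Nikolai ∩ Ulrich ∩ Hiro: 09:30–11:30, 12:00–13:00, 17:00–17:30, 18:00–18:30.
Nikolai ∩ Ulrich ∩ Hiro ∩ Dilnoza: 09:30–11:00, 12:00–13:00, 17:00–17:30.
Nikolai ∩ Ulrich ∩ Hiro ∩ Dilnoza ∩ Viktor: 09:30–11:00, 12:30–13:00, 17:00–17:30.
Restricted to 11:00–17:30: 12:30–13:00, 17:00–17:30.
Windows ≥ 30 min: 12:30–13:00, 17:00–17:30.
Earliest such window starts at 12:30.

12:30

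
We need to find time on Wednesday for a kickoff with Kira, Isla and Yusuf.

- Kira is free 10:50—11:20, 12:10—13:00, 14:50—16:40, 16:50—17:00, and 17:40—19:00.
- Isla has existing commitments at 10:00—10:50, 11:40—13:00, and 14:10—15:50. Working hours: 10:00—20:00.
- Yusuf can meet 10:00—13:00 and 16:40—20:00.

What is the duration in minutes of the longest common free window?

80 minutes

Isla free within 10:00–20:00: 10:50–11:40, 13:00–14:10, 15:50–20:00.
Kira ∩ Isla: 10:50–11:20, 15:50–16:40, 16:50–17:00, 17:40–19:00.
Kira ∩ Isla ∩ Yusuf: 10:50–11:20, 16:50–17:00, 17:40–19:00.
Common window lengths: 30, 10, 80 min; longest is 80.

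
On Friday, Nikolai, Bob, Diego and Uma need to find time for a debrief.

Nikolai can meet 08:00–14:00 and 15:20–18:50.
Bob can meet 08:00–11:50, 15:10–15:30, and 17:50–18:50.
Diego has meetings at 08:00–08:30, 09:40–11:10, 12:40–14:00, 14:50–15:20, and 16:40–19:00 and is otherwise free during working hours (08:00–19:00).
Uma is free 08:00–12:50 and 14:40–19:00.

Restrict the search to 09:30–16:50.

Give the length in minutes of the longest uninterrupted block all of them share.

40 minutes

Diego free within 08:00–19:00: 08:30–09:40, 11:10–12:40, 14:00–14:50, 15:20–16:40.
Nikolai ∩ Bob: 08:00–11:50, 15:20–15:30, 17:50–18:50.
Nikolai ∩ Bob ∩ Diego: 08:30–09:40, 11:10–11:50, 15:20–15:30.
Nikolai ∩ Bob ∩ Diego ∩ Uma: 08:30–09:40, 11:10–11:50, 15:20–15:30.
Restricted to 09:30–16:50: 09:30–09:40, 11:10–11:50, 15:20–15:30.
Common window lengths: 10, 40, 10 min; longest is 40.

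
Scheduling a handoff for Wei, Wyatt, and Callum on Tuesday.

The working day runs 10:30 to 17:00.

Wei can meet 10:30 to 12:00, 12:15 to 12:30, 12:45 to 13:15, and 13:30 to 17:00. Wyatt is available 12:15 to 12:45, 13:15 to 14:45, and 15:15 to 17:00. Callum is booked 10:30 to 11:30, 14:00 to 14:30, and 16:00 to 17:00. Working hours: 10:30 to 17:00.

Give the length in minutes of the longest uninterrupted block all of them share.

Callum free within 10:30–17:00: 11:30–14:00, 14:30–16:00.
Wei ∩ Wyatt: 12:15–12:30, 13:30–14:45, 15:15–17:00.
Wei ∩ Wyatt ∩ Callum: 12:15–12:30, 13:30–14:00, 14:30–14:45, 15:15–16:00.
Common window lengths: 15, 30, 15, 45 min; longest is 45.

45 minutes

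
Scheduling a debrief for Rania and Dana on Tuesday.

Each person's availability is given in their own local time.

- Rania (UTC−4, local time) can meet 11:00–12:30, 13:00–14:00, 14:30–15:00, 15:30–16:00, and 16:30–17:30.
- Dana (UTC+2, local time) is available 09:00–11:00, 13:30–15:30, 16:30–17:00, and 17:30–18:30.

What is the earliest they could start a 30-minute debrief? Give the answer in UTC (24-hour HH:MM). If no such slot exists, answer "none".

15:30

Rania → UTC: 15:00–16:30, 17:00–18:00, 18:30–19:00, 19:30–20:00, 20:30–21:30.
Dana → UTC: 07:00–09:00, 11:30–13:30, 14:30–15:00, 15:30–16:30.
Rania ∩ Dana: 15:30–16:30.
Windows ≥ 30 min: 15:30–16:30.
Earliest such window starts at 15:30.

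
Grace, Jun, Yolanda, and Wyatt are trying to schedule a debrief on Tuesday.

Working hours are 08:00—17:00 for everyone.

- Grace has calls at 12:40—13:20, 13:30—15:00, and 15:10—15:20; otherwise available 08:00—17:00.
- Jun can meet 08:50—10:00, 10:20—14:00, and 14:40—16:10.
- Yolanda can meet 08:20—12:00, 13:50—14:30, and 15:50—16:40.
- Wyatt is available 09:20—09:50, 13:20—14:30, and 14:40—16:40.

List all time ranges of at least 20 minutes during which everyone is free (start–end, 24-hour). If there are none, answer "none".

09:20–09:50, 15:50–16:10

Grace free within 08:00–17:00: 08:00–12:40, 13:20–13:30, 15:00–15:10, 15:20–17:00.
Grace ∩ Jun: 08:50–10:00, 10:20–12:40, 13:20–13:30, 15:00–15:10, 15:20–16:10.
Grace ∩ Jun ∩ Yolanda: 08:50–10:00, 10:20–12:00, 15:50–16:10.
Grace ∩ Jun ∩ Yolanda ∩ Wyatt: 09:20–09:50, 15:50–16:10.
Windows ≥ 20 min: 09:20–09:50, 15:50–16:10.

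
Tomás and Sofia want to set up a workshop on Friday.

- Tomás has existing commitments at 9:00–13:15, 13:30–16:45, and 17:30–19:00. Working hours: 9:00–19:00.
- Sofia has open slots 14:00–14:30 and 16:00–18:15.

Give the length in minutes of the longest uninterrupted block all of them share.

45 minutes

Tomás free within 09:00–19:00: 13:15–13:30, 16:45–17:30.
Tomás ∩ Sofia: 16:45–17:30.
Single common window of 45 minutes.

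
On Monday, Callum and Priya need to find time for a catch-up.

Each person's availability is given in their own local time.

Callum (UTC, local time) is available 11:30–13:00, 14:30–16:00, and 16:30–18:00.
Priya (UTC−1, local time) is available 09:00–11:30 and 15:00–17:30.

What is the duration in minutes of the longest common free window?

90 minutes

Callum → UTC: 11:30–13:00, 14:30–16:00, 16:30–18:00.
Priya → UTC: 10:00–12:30, 16:00–18:30.
Callum ∩ Priya: 11:30–12:30, 16:30–18:00.
Common window lengths: 60, 90 min; longest is 90.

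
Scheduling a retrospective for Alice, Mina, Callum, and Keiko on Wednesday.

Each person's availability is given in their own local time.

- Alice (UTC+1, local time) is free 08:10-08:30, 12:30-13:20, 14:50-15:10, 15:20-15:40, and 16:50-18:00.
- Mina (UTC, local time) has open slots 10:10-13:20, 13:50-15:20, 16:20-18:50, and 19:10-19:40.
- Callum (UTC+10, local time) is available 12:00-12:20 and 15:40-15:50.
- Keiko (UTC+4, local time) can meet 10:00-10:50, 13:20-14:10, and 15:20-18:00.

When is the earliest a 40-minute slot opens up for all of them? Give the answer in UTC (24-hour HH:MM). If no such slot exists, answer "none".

none

Alice → UTC: 07:10–07:30, 11:30–12:20, 13:50–14:10, 14:20–14:40, 15:50–17:00.
Mina → UTC: 10:10–13:20, 13:50–15:20, 16:20–18:50, 19:10–19:40.
Callum → UTC: 02:00–02:20, 05:40–05:50.
Keiko → UTC: 06:00–06:50, 09:20–10:10, 11:20–14:00.
Alice ∩ Mina: 11:30–12:20, 13:50–14:10, 14:20–14:40, 16:20–17:00.
Alice ∩ Mina ∩ Callum: (none).
Alice ∩ Mina ∩ Callum ∩ Keiko: (none).
Windows ≥ 40 min: (none).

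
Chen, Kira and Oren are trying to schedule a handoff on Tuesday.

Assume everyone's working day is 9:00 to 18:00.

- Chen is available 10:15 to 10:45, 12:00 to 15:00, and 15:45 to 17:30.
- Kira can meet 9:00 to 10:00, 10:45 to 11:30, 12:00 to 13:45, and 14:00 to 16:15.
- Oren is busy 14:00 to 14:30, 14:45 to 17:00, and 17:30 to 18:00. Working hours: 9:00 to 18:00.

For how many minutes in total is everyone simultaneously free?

Oren free within 09:00–18:00: 09:00–14:00, 14:30–14:45, 17:00–17:30.
Chen ∩ Kira: 12:00–13:45, 14:00–15:00, 15:45–16:15.
Chen ∩ Kira ∩ Oren: 12:00–13:45, 14:30–14:45.
Total common minutes: 105 + 15 = 120.

120 minutes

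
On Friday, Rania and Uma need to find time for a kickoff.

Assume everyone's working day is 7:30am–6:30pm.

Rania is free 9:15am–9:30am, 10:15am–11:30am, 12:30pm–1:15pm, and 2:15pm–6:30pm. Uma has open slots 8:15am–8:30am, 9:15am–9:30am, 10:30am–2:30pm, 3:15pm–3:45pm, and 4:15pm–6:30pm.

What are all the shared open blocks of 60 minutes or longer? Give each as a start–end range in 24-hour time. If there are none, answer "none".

Rania ∩ Uma: 09:15–09:30, 10:30–11:30, 12:30–13:15, 14:15–14:30, 15:15–15:45, 16:15–18:30.
Windows ≥ 60 min: 10:30–11:30, 16:15–18:30.

10:30–11:30, 16:15–18:30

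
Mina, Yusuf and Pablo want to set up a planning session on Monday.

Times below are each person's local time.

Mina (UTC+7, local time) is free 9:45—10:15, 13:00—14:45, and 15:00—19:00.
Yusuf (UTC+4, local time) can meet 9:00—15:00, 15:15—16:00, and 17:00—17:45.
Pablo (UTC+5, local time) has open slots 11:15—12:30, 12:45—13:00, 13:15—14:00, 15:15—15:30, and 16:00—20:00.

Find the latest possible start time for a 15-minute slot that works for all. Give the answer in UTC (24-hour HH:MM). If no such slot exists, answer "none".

Mina → UTC: 02:45–03:15, 06:00–07:45, 08:00–12:00.
Yusuf → UTC: 05:00–11:00, 11:15–12:00, 13:00–13:45.
Pablo → UTC: 06:15–07:30, 07:45–08:00, 08:15–09:00, 10:15–10:30, 11:00–15:00.
Mina ∩ Yusuf: 06:00–07:45, 08:00–11:00, 11:15–12:00.
Mina ∩ Yusuf ∩ Pablo: 06:15–07:30, 08:15–09:00, 10:15–10:30, 11:15–12:00.
Windows ≥ 15 min: 06:15–07:30, 08:15–09:00, 10:15–10:30, 11:15–12:00.
Latest start in the last window 11:15–12:00 is 12:00 − 15 min = 11:45.

11:45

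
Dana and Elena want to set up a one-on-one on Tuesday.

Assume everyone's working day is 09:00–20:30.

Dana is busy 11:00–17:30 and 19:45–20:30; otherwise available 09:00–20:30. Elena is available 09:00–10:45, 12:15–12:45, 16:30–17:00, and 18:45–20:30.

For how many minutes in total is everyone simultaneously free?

165 minutes

Dana free within 09:00–20:30: 09:00–11:00, 17:30–19:45.
Dana ∩ Elena: 09:00–10:45, 18:45–19:45.
Total common minutes: 105 + 60 = 165.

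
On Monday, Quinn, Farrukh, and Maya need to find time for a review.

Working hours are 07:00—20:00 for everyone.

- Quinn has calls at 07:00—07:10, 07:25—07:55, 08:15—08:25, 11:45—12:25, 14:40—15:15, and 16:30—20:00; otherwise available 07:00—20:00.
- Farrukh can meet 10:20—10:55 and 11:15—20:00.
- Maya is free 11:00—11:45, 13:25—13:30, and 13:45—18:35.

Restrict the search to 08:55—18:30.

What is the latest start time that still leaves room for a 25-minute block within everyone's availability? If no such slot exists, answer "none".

Quinn free within 07:00–20:00: 07:10–07:25, 07:55–08:15, 08:25–11:45, 12:25–14:40, 15:15–16:30.
Quinn ∩ Farrukh: 10:20–10:55, 11:15–11:45, 12:25–14:40, 15:15–16:30.
Quinn ∩ Farrukh ∩ Maya: 11:15–11:45, 13:25–13:30, 13:45–14:40, 15:15–16:30.
Restricted to 08:55–18:30: 11:15–11:45, 13:25–13:30, 13:45–14:40, 15:15–16:30.
Windows ≥ 25 min: 11:15–11:45, 13:45–14:40, 15:15–16:30.
Latest start in the last window 15:15–16:30 is 16:30 − 25 min = 16:05.

16:05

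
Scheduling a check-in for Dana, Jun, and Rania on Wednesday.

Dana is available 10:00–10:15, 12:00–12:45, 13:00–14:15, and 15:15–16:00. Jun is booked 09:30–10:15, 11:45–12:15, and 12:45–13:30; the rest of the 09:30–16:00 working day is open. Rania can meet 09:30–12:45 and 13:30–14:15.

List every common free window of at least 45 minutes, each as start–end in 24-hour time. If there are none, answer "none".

Jun free within 09:30–16:00: 10:15–11:45, 12:15–12:45, 13:30–16:00.
Dana ∩ Jun: 12:15–12:45, 13:30–14:15, 15:15–16:00.
Dana ∩ Jun ∩ Rania: 12:15–12:45, 13:30–14:15.
Windows ≥ 45 min: 13:30–14:15.

13:30–14:15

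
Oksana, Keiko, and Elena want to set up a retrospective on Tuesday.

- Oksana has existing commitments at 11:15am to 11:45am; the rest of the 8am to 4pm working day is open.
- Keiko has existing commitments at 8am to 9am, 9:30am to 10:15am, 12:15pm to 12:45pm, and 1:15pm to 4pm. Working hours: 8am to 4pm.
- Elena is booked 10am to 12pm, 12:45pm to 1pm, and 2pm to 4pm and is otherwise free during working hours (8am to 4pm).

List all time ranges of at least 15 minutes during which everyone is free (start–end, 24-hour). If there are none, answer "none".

Oksana free within 08:00–16:00: 08:00–11:15, 11:45–16:00.
Keiko free within 08:00–16:00: 09:00–09:30, 10:15–12:15, 12:45–13:15.
Elena free within 08:00–16:00: 08:00–10:00, 12:00–12:45, 13:00–14:00.
Oksana ∩ Keiko: 09:00–09:30, 10:15–11:15, 11:45–12:15, 12:45–13:15.
Oksana ∩ Keiko ∩ Elena: 09:00–09:30, 12:00–12:15, 13:00–13:15.
Windows ≥ 15 min: 09:00–09:30, 12:00–12:15, 13:00–13:15.

09:00–09:30, 12:00–12:15, 13:00–13:15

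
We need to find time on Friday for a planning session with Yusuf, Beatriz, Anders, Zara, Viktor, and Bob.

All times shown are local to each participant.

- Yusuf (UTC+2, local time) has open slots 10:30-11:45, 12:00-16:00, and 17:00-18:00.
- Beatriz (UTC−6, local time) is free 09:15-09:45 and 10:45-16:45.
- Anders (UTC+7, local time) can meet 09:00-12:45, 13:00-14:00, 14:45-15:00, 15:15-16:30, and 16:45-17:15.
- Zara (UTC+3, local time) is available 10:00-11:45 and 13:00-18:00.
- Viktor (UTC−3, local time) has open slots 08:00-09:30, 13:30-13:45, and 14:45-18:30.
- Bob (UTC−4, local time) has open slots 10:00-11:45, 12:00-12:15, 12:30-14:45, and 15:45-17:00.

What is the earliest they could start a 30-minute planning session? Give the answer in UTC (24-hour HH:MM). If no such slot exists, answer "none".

none

Yusuf → UTC: 08:30–09:45, 10:00–14:00, 15:00–16:00.
Beatriz → UTC: 15:15–15:45, 16:45–22:45.
Anders → UTC: 02:00–05:45, 06:00–07:00, 07:45–08:00, 08:15–09:30, 09:45–10:15.
Zara → UTC: 07:00–08:45, 10:00–15:00.
Viktor → UTC: 11:00–12:30, 16:30–16:45, 17:45–21:30.
Bob → UTC: 14:00–15:45, 16:00–16:15, 16:30–18:45, 19:45–21:00.
Yusuf ∩ Beatriz: 15:15–15:45.
Yusuf ∩ Beatriz ∩ Anders: (none).
Yusuf ∩ Beatriz ∩ Anders ∩ Zara: (none).
Yusuf ∩ Beatriz ∩ Anders ∩ Zara ∩ Viktor: (none).
Yusuf ∩ Beatriz ∩ Anders ∩ Zara ∩ Viktor ∩ Bob: (none).
Windows ≥ 30 min: (none).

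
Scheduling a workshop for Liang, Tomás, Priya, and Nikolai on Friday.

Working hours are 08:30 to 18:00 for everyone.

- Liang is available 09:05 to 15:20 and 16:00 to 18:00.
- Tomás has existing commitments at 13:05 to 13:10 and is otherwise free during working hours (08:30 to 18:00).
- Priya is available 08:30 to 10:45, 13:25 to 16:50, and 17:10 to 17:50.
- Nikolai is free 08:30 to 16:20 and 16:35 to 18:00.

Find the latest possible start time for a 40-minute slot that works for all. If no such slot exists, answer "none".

Tomás free within 08:30–18:00: 08:30–13:05, 13:10–18:00.
Liang ∩ Tomás: 09:05–13:05, 13:10–15:20, 16:00–18:00.
Liang ∩ Tomás ∩ Priya: 09:05–10:45, 13:25–15:20, 16:00–16:50, 17:10–17:50.
Liang ∩ Tomás ∩ Priya ∩ Nikolai: 09:05–10:45, 13:25–15:20, 16:00–16:20, 16:35–16:50, 17:10–17:50.
Windows ≥ 40 min: 09:05–10:45, 13:25–15:20, 17:10–17:50.
Latest start in the last window 17:10–17:50 is 17:50 − 40 min = 17:10.

17:10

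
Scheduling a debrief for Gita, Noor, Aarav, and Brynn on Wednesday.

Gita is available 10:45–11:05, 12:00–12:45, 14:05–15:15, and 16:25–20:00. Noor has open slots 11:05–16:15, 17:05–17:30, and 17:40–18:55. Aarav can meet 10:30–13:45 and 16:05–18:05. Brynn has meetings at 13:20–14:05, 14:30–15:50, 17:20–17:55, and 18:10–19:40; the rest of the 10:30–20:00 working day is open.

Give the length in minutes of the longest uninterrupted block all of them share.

Brynn free within 10:30–20:00: 10:30–13:20, 14:05–14:30, 15:50–17:20, 17:55–18:10, 19:40–20:00.
Gita ∩ Noor: 12:00–12:45, 14:05–15:15, 17:05–17:30, 17:40–18:55.
Gita ∩ Noor ∩ Aarav: 12:00–12:45, 17:05–17:30, 17:40–18:05.
Gita ∩ Noor ∩ Aarav ∩ Brynn: 12:00–12:45, 17:05–17:20, 17:55–18:05.
Common window lengths: 45, 15, 10 min; longest is 45.

45 minutes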